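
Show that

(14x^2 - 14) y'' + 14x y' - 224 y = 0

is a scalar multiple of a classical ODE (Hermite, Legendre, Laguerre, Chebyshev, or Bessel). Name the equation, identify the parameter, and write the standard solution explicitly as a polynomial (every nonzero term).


All three coefficients share the factor -14; dividing through by -14 gives  (1 - x^2) y'' - x y' + 16 y = 0.
This matches the Chebyshev equation (1 - x^2) y'' - x y' + n^2 y = 0 (note the -x y' term, not -2x y') with n^2 = 16, so n = 4; the polynomial solution is T_4(x).
With y = sum_k a_k x^k, matching x^k gives (k+2)(k+1) a_{k+2} = (k^2 - n^2) a_k = (k - 4)(k + 4) a_k. The right side vanishes at k = 4, so the series with the parity of 4 terminates at degree 4.
Standard normalization: leading coefficient of T_n is 2^(n-1), so a_4 = 2^3 = 8. Work downward with a_k = (k+1)(k+2) a_{k+2} / ((k - 4)(k + 4)):
  a_2 = (3)(4)(8) / ((2 - 4)(2 + 4)) = 96/(-12) = -8
  a_0 = (1)(2)(-8) / ((0 - 4)(0 + 4)) = -16/(-16) = 1
Hence T_4(x) = 8 x^4 - 8 x^2 + 1.

T_4(x); series = 8 x^4 - 8 x^2 + 1


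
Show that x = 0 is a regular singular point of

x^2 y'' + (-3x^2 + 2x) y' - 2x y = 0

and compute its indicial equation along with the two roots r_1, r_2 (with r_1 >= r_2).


Divide by x^2 to reach normal form y'' + P_1(x) y' + P_2(x) y = 0 with P_1(x) = -3 + 2/x and P_2(x) = -2/x.
x = 0 is a singular point because the y'-coefficient -3 + 2/x has a pole at x = 0 and the y-coefficient -2/x has a pole at x = 0.
It is a regular singular point because x P_1(x) = p(x) = 2 - 3x and x^2 P_2(x) = q(x) = -2x are polynomials, hence analytic at x = 0.
p(0) = 2,  q(0) = 0.
Indicial equation: r(r-1) + p(0) r + q(0) = 0, i.e. r^2 + (p(0) - 1) r + q(0) = 0, i.e. r^2 + 1 r = 0.
Discriminant: (1)^2 - 4(0) = 1, so r = (-1 ± 1)/2.
Solving: r_1 = 0, r_2 = -1.

indicial: r^2 + 1 r = 0; roots r_1 = 0, r_2 = -1


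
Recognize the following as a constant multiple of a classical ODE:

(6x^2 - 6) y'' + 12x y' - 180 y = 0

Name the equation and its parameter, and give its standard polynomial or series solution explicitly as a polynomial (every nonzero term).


All three coefficients share the factor -6; dividing through by -6 gives  (1 - x^2) y'' - 2x y' + 30 y = 0.
This matches the Legendre equation (1 - x^2) y'' - 2x y' + n(n+1) y = 0 (note the -2x y' term) with n(n+1) = 30, so n = 5; the polynomial solution is P_5(x).
With y = sum_k a_k x^k, matching x^k gives (k+2)(k+1) a_{k+2} = [k(k+1) - n(n+1)] a_k = (k - 5)(k + 6) a_k. The right side vanishes at k = 5, so the series with the parity of 5 terminates at degree 5.
Standard normalization (P_n(1) = 1): leading coefficient (2n)!/(2^n (n!)^2) = 3628800/(32*14400) = 63/8, so a_5 = 63/8. Work downward with a_k = (k+1)(k+2) a_{k+2} / ((k - 5)(k + 6)):
  a_3 = (4)(5)(63/8) / ((3 - 5)(3 + 6)) = (315/2)/(-18) = -35/4
  a_1 = (2)(3)(-35/4) / ((1 - 5)(1 + 6)) = (-105/2)/(-28) = 15/8
Hence P_5(x) = 63 x^5/8 - 35 x^3/4 + 15 x/8.

P_5(x); series = 63 x^5/8 - 35 x^3/4 + 15 x/8


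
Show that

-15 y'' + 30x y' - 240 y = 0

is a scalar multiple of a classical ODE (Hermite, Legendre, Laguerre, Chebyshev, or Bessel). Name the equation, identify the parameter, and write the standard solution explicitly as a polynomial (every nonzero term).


All three coefficients share the factor -15; dividing through by -15 gives  y'' - 2x y' + 16 y = 0.
This matches the Hermite equation y'' - 2x y' + 2n y = 0 with 2n = 16, so n = 8; the polynomial solution is H_8(x).
With y = sum_k a_k x^k, matching x^k gives (k+2)(k+1) a_{k+2} = 2(k - n) a_k = 2(k - 8) a_k. The right side vanishes at k = 8, so the series with the parity of 8 terminates at degree 8.
Standard normalization: leading coefficient of H_n is 2^n, so a_8 = 2^8 = 256. Work downward with a_k = (k+1)(k+2) a_{k+2} / (2(k - n)):
  a_6 = (7)(8)(256) / (2(6 - 8)) = 14336/(-4) = -3584
  a_4 = (5)(6)(-3584) / (2(4 - 8)) = -107520/(-8) = 13440
  a_2 = (3)(4)(13440) / (2(2 - 8)) = 161280/(-12) = -13440
  a_0 = (1)(2)(-13440) / (2(0 - 8)) = -26880/(-16) = 1680
Hence H_8(x) = 256 x^8 - 3584 x^6 + 13440 x^4 - 13440 x^2 + 1680.

H_8(x); series = 256 x^8 - 3584 x^6 + 13440 x^4 - 13440 x^2 + 1680


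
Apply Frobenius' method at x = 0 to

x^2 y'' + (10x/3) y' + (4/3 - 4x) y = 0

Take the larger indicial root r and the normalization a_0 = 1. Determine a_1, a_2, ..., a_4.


Write in Frobenius form y'' + (p(x)/x) y' + (q(x)/x^2) y = 0:
  p(x) = 10/3,  q(x) = 4/3 - 4x.
Indicial equation: r(r-1) + (10/3) r + (4/3) = 0 -> roots r_1 = -1, r_2 = -4/3.
Take r = r_1 = -1. Let y(x) = x^r sum_{n>=0} a_n x^n with a_0 = 1.
Substitute y = x^r sum a_n x^n and match x^{r+n}. The recurrence is
  D(n) a_n - 4 a_{n-1} = 0,  where D(n) = (r+n)(r+n-1) + (10/3)(r+n) + (4/3).
  a_n = 4 / D(n) * a_{n-1}.
Since the indicial polynomial factors as (r - r_1)(r - r_2), D(n) = (r_1 + n - r_1)(r_1 + n - r_2) = n(n + 1/3).
Evaluating step by step (a_0 = 1):
  n = 1: D(1) = 1(1 + 1/3) = 4/3; numerator = 4(1) = 4; a_1 = (4)/(4/3) = 3
  n = 2: D(2) = 2(2 + 1/3) = 14/3; numerator = 4(3) = 12; a_2 = (12)/(14/3) = 18/7
  n = 3: D(3) = 3(3 + 1/3) = 10; numerator = 4(18/7) = 72/7; a_3 = (72/7)/(10) = 36/35
  n = 4: D(4) = 4(4 + 1/3) = 52/3; numerator = 4(36/35) = 144/35; a_4 = (144/35)/(52/3) = 108/455

r = -1; a_0 = 1; a_1 = 3; a_2 = 18/7; a_3 = 36/35; a_4 = 108/455


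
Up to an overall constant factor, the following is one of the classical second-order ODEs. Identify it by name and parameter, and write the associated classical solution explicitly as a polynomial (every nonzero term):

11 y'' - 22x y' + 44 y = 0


All three coefficients share the factor 11; dividing through by 11 gives  y'' - 2x y' + 4 y = 0.
This matches the Hermite equation y'' - 2x y' + 2n y = 0 with 2n = 4, so n = 2; the polynomial solution is H_2(x).
With y = sum_k a_k x^k, matching x^k gives (k+2)(k+1) a_{k+2} = 2(k - n) a_k = 2(k - 2) a_k. The right side vanishes at k = 2, so the series with the parity of 2 terminates at degree 2.
Standard normalization: leading coefficient of H_n is 2^n, so a_2 = 2^2 = 4. Work downward with a_k = (k+1)(k+2) a_{k+2} / (2(k - n)):
  a_0 = (1)(2)(4) / (2(0 - 2)) = 8/(-4) = -2
Hence H_2(x) = 4 x^2 - 2.

H_2(x); series = 4 x^2 - 2


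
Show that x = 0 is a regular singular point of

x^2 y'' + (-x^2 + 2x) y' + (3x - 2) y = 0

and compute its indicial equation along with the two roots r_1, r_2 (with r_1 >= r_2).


Divide by x^2 to reach normal form y'' + P_1(x) y' + P_2(x) y = 0 with P_1(x) = -1 + 2/x and P_2(x) = 3/x - 2/x^2.
x = 0 is a singular point because the y'-coefficient -1 + 2/x has a pole at x = 0 and the y-coefficient 3/x - 2/x^2 has a pole at x = 0.
It is a regular singular point because x P_1(x) = p(x) = 2 - x and x^2 P_2(x) = q(x) = 3x - 2 are polynomials, hence analytic at x = 0.
p(0) = 2,  q(0) = -2.
Indicial equation: r(r-1) + p(0) r + q(0) = 0, i.e. r^2 + (p(0) - 1) r + q(0) = 0, i.e. r^2 + 1 r - 2 = 0.
Discriminant: (1)^2 - 4(-2) = 9, so r = (-1 ± 3)/2.
Solving: r_1 = 1, r_2 = -2.

indicial: r^2 + 1 r - 2 = 0; roots r_1 = 1, r_2 = -2


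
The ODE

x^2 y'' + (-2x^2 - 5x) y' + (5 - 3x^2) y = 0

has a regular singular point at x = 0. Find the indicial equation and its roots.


Divide by x^2 to reach normal form y'' + P_1(x) y' + P_2(x) y = 0 with P_1(x) = -2 - 5/x and P_2(x) = -3 + 5/x^2.
x = 0 is a singular point because the y'-coefficient -2 - 5/x has a pole at x = 0 and the y-coefficient -3 + 5/x^2 has a pole at x = 0.
It is a regular singular point because x P_1(x) = p(x) = -2x - 5 and x^2 P_2(x) = q(x) = 5 - 3x^2 are polynomials, hence analytic at x = 0.
p(0) = -5,  q(0) = 5.
Indicial equation: r(r-1) + p(0) r + q(0) = 0, i.e. r^2 + (p(0) - 1) r + q(0) = 0, i.e. r^2 - 6 r + 5 = 0.
Discriminant: (-6)^2 - 4(5) = 16, so r = (6 ± 4)/2.
Solving: r_1 = 5, r_2 = 1.

indicial: r^2 - 6 r + 5 = 0; roots r_1 = 5, r_2 = 1


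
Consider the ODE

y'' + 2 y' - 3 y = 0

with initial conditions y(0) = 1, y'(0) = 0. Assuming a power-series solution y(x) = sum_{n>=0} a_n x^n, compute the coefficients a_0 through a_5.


Ansatz: y(x) = sum_{n>=0} a_n x^n, so y'(x) = sum_{n>=1} n a_n x^(n-1) and y''(x) = sum_{n>=2} n(n-1) a_n x^(n-2).
Substitute into P(x) y'' + Q(x) y' + R(x) y = 0 with P(x) = 1, Q(x) = 2, R(x) = -3, and match powers of x.
Initial conditions: a_0 = 1, a_1 = 0.
Setting the coefficient of each power of x to zero and solving order by order (substituting the coefficients already found):
  x^0: 2 a_2 + 2 a_1 - 3 a_0 = 0  ->  2 a_2 = -2 a_1 + 3 a_0 = 3  ->  a_2 = 3/2
  x^1: 6 a_3 + 4 a_2 - 3 a_1 = 0  ->  6 a_3 = -4 a_2 + 3 a_1 = -6  ->  a_3 = -1
  x^2: 12 a_4 + 6 a_3 - 3 a_2 = 0  ->  12 a_4 = -6 a_3 + 3 a_2 = 21/2  ->  a_4 = 7/8
  x^3: 20 a_5 + 8 a_4 - 3 a_3 = 0  ->  20 a_5 = -8 a_4 + 3 a_3 = -10  ->  a_5 = -1/2
Truncated series: y(x) = 1 + (3/2) x^2 - x^3 + (7/8) x^4 - (1/2) x^5 + O(x^6).

a_0 = 1; a_1 = 0; a_2 = 3/2; a_3 = -1; a_4 = 7/8; a_5 = -1/2


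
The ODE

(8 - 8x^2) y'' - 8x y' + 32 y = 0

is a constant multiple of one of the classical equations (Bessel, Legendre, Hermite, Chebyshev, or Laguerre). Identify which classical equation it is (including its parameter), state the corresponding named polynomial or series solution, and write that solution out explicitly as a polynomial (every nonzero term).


All three coefficients share the factor 8; dividing through by 8 gives  (1 - x^2) y'' - x y' + 4 y = 0.
This matches the Chebyshev equation (1 - x^2) y'' - x y' + n^2 y = 0 (note the -x y' term, not -2x y') with n^2 = 4, so n = 2; the polynomial solution is T_2(x).
With y = sum_k a_k x^k, matching x^k gives (k+2)(k+1) a_{k+2} = (k^2 - n^2) a_k = (k - 2)(k + 2) a_k. The right side vanishes at k = 2, so the series with the parity of 2 terminates at degree 2.
Standard normalization: leading coefficient of T_n is 2^(n-1), so a_2 = 2^1 = 2. Work downward with a_k = (k+1)(k+2) a_{k+2} / ((k - 2)(k + 2)):
  a_0 = (1)(2)(2) / ((0 - 2)(0 + 2)) = 4/(-4) = -1
Hence T_2(x) = 2 x^2 - 1.

T_2(x); series = 2 x^2 - 1


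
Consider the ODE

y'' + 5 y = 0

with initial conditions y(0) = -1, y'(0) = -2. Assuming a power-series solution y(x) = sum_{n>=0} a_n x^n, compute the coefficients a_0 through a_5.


Ansatz: y(x) = sum_{n>=0} a_n x^n, so y'(x) = sum_{n>=1} n a_n x^(n-1) and y''(x) = sum_{n>=2} n(n-1) a_n x^(n-2).
Substitute into P(x) y'' + Q(x) y' + R(x) y = 0 with P(x) = 1, Q(x) = 0, R(x) = 5, and match powers of x.
Initial conditions: a_0 = -1, a_1 = -2.
Setting the coefficient of each power of x to zero and solving order by order (substituting the coefficients already found):
  x^0: 2 a_2 + 5 a_0 = 0  ->  2 a_2 = -5 a_0 = 5  ->  a_2 = 5/2
  x^1: 6 a_3 + 5 a_1 = 0  ->  6 a_3 = -5 a_1 = 10  ->  a_3 = 5/3
  x^2: 12 a_4 + 5 a_2 = 0  ->  12 a_4 = -5 a_2 = -25/2  ->  a_4 = -25/24
  x^3: 20 a_5 + 5 a_3 = 0  ->  20 a_5 = -5 a_3 = -25/3  ->  a_5 = -5/12
Truncated series: y(x) = -1 - 2 x + (5/2) x^2 + (5/3) x^3 - (25/24) x^4 - (5/12) x^5 + O(x^6).

a_0 = -1; a_1 = -2; a_2 = 5/2; a_3 = 5/3; a_4 = -25/24; a_5 = -5/12


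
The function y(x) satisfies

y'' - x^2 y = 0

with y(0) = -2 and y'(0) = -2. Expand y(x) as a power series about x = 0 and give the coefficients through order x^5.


Ansatz: y(x) = sum_{n>=0} a_n x^n, so y'(x) = sum_{n>=1} n a_n x^(n-1) and y''(x) = sum_{n>=2} n(n-1) a_n x^(n-2).
Substitute into P(x) y'' + Q(x) y' + R(x) y = 0 with P(x) = 1, Q(x) = 0, R(x) = -x^2, and match powers of x.
Initial conditions: a_0 = -2, a_1 = -2.
Setting the coefficient of each power of x to zero and solving order by order (substituting the coefficients already found):
  x^0: 2 a_2 = 0  ->  a_2 = 0
  x^1: 6 a_3 = 0  ->  a_3 = 0
  x^2: 12 a_4 - a_0 = 0  ->  12 a_4 = a_0 = -2  ->  a_4 = -1/6
  x^3: 20 a_5 - a_1 = 0  ->  20 a_5 = a_1 = -2  ->  a_5 = -1/10
Truncated series: y(x) = -2 - 2 x - (1/6) x^4 - (1/10) x^5 + O(x^6).

a_0 = -2; a_1 = -2; a_2 = 0; a_3 = 0; a_4 = -1/6; a_5 = -1/10


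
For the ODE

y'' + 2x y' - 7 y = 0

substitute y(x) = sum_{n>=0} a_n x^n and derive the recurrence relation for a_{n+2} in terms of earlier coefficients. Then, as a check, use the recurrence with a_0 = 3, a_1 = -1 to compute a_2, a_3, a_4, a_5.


Substitute y = sum_n a_n x^n.
y''(x) has coefficient (n+2)(n+1) a_{n+2} at x^n;
2 x y'(x) has coefficient 2 n a_n at x^n (shift);
-7 y(x) has coefficient -7 a_n at x^n.
Matching x^n: (n+2)(n+1) a_{n+2} + (2n - 7) a_n = 0.
Thus a_{n+2} = (-2n + 7) / ((n+1)(n+2)) * a_n.

Check with a_0 = 3, a_1 = -1 (apply the recurrence for n = 0, 1, 2, 3): a_0 = 3, a_1 = -1, a_2 = 21/2, a_3 = -5/6, a_4 = 21/8, a_5 = -1/24.

a_(n+2) = (-2n + 7) / ((n+1)(n+2)) * a_n; check: a_0 = 3, a_1 = -1, a_2 = 21/2, a_3 = -5/6, a_4 = 21/8, a_5 = -1/24


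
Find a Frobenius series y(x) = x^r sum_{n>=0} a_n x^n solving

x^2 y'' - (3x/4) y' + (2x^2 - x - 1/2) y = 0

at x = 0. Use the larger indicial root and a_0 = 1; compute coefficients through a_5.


Write in Frobenius form y'' + (p(x)/x) y' + (q(x)/x^2) y = 0:
  p(x) = -3/4,  q(x) = 2x^2 - x - 1/2.
Indicial equation: r(r-1) + (-3/4) r + (-1/2) = 0 -> roots r_1 = 2, r_2 = -1/4.
Take r = r_1 = 2. Let y(x) = x^r sum_{n>=0} a_n x^n with a_0 = 1.
Substitute y = x^r sum a_n x^n and match x^{r+n}. The recurrence is
  D(n) a_n - 1 a_{n-1} + 2 a_{n-2} = 0,  where D(n) = (r+n)(r+n-1) + (-3/4)(r+n) + (-1/2).
  a_n = [1 a_{n-1} - 2 a_{n-2}] / D(n).
Since the indicial polynomial factors as (r - r_1)(r - r_2), D(n) = (r_1 + n - r_1)(r_1 + n - r_2) = n(n + 9/4).
Evaluating step by step (a_0 = 1):
  n = 1: D(1) = 1(1 + 9/4) = 13/4; numerator = 1(1) = 1; a_1 = (1)/(13/4) = 4/13
  n = 2: D(2) = 2(2 + 9/4) = 17/2; numerator = 1(4/13) - 2(1) = -22/13; a_2 = (-22/13)/(17/2) = -44/221
  n = 3: D(3) = 3(3 + 9/4) = 63/4; numerator = 1(-44/221) - 2(4/13) = -180/221; a_3 = (-180/221)/(63/4) = -80/1547
  n = 4: D(4) = 4(4 + 9/4) = 25; numerator = 1(-80/1547) - 2(-44/221) = 536/1547; a_4 = (536/1547)/(25) = 536/38675
  n = 5: D(5) = 5(5 + 9/4) = 145/4; numerator = 1(536/38675) - 2(-80/1547) = 648/5525; a_5 = (648/5525)/(145/4) = 2592/801125

r = 2; a_0 = 1; a_1 = 4/13; a_2 = -44/221; a_3 = -80/1547; a_4 = 536/38675; a_5 = 2592/801125


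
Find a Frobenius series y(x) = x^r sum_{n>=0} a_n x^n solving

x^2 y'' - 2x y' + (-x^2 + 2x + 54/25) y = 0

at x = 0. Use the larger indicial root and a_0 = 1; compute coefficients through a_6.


Write in Frobenius form y'' + (p(x)/x) y' + (q(x)/x^2) y = 0:
  p(x) = -2,  q(x) = -x^2 + 2x + 54/25.
Indicial equation: r(r-1) + (-2) r + (54/25) = 0 -> roots r_1 = 9/5, r_2 = 6/5.
Take r = r_1 = 9/5. Let y(x) = x^r sum_{n>=0} a_n x^n with a_0 = 1.
Substitute y = x^r sum a_n x^n and match x^{r+n}. The recurrence is
  D(n) a_n + 2 a_{n-1} - 1 a_{n-2} = 0,  where D(n) = (r+n)(r+n-1) + (-2)(r+n) + (54/25).
  a_n = [-2 a_{n-1} + 1 a_{n-2}] / D(n).
Since the indicial polynomial factors as (r - r_1)(r - r_2), D(n) = (r_1 + n - r_1)(r_1 + n - r_2) = n(n + 3/5).
Evaluating step by step (a_0 = 1):
  n = 1: D(1) = 1(1 + 3/5) = 8/5; numerator = -2(1) = -2; a_1 = (-2)/(8/5) = -5/4
  n = 2: D(2) = 2(2 + 3/5) = 26/5; numerator = -2(-5/4) + 1(1) = 7/2; a_2 = (7/2)/(26/5) = 35/52
  n = 3: D(3) = 3(3 + 3/5) = 54/5; numerator = -2(35/52) + 1(-5/4) = -135/52; a_3 = (-135/52)/(54/5) = -25/104
  n = 4: D(4) = 4(4 + 3/5) = 92/5; numerator = -2(-25/104) + 1(35/52) = 15/13; a_4 = (15/13)/(92/5) = 75/1196
  n = 5: D(5) = 5(5 + 3/5) = 28; numerator = -2(75/1196) + 1(-25/104) = -875/2392; a_5 = (-875/2392)/(28) = -125/9568
  n = 6: D(6) = 6(6 + 3/5) = 198/5; numerator = -2(-125/9568) + 1(75/1196) = 425/4784; a_6 = (425/4784)/(198/5) = 2125/947232

r = 9/5; a_0 = 1; a_1 = -5/4; a_2 = 35/52; a_3 = -25/104; a_4 = 75/1196; a_5 = -125/9568; a_6 = 2125/947232


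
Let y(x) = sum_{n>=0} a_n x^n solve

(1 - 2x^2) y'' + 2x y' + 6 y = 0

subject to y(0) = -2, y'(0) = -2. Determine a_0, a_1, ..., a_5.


Ansatz: y(x) = sum_{n>=0} a_n x^n, so y'(x) = sum_{n>=1} n a_n x^(n-1) and y''(x) = sum_{n>=2} n(n-1) a_n x^(n-2).
Substitute into P(x) y'' + Q(x) y' + R(x) y = 0 with P(x) = 1 - 2x^2, Q(x) = 2x, R(x) = 6, and match powers of x.
Initial conditions: a_0 = -2, a_1 = -2.
Setting the coefficient of each power of x to zero and solving order by order (substituting the coefficients already found):
  x^0: 2 a_2 + 6 a_0 = 0  ->  2 a_2 = -6 a_0 = 12  ->  a_2 = 6
  x^1: 6 a_3 + 8 a_1 = 0  ->  6 a_3 = -8 a_1 = 16  ->  a_3 = 8/3
  x^2: 12 a_4 + 6 a_2 = 0  ->  12 a_4 = -6 a_2 = -36  ->  a_4 = -3
  x^3: 20 a_5 = 0  ->  a_5 = 0
Truncated series: y(x) = -2 - 2 x + 6 x^2 + (8/3) x^3 - 3 x^4 + O(x^6).

a_0 = -2; a_1 = -2; a_2 = 6; a_3 = 8/3; a_4 = -3; a_5 = 0


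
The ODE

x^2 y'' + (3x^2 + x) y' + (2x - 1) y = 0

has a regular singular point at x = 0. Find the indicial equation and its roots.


Divide by x^2 to reach normal form y'' + P_1(x) y' + P_2(x) y = 0 with P_1(x) = 3 + 1/x and P_2(x) = 2/x - 1/x^2.
x = 0 is a singular point because the y'-coefficient 3 + 1/x has a pole at x = 0 and the y-coefficient 2/x - 1/x^2 has a pole at x = 0.
It is a regular singular point because x P_1(x) = p(x) = 3x + 1 and x^2 P_2(x) = q(x) = 2x - 1 are polynomials, hence analytic at x = 0.
p(0) = 1,  q(0) = -1.
Indicial equation: r(r-1) + p(0) r + q(0) = 0, i.e. r^2 + (p(0) - 1) r + q(0) = 0, i.e. r^2 - 1 = 0.
Discriminant: (0)^2 - 4(-1) = 4, so r = (0 ± 2)/2.
Solving: r_1 = 1, r_2 = -1.

indicial: r^2 - 1 = 0; roots r_1 = 1, r_2 = -1


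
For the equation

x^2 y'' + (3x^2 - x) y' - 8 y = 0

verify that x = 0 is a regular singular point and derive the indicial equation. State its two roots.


Divide by x^2 to reach normal form y'' + P_1(x) y' + P_2(x) y = 0 with P_1(x) = 3 - 1/x and P_2(x) = -8/x^2.
x = 0 is a singular point because the y'-coefficient 3 - 1/x has a pole at x = 0 and the y-coefficient -8/x^2 has a pole at x = 0.
It is a regular singular point because x P_1(x) = p(x) = 3x - 1 and x^2 P_2(x) = q(x) = -8 are polynomials, hence analytic at x = 0.
p(0) = -1,  q(0) = -8.
Indicial equation: r(r-1) + p(0) r + q(0) = 0, i.e. r^2 + (p(0) - 1) r + q(0) = 0, i.e. r^2 - 2 r - 8 = 0.
Discriminant: (-2)^2 - 4(-8) = 36, so r = (2 ± 6)/2.
Solving: r_1 = 4, r_2 = -2.

indicial: r^2 - 2 r - 8 = 0; roots r_1 = 4, r_2 = -2


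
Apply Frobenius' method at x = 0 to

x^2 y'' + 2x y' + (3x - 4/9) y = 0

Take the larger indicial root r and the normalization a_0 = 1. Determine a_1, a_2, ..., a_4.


Write in Frobenius form y'' + (p(x)/x) y' + (q(x)/x^2) y = 0:
  p(x) = 2,  q(x) = 3x - 4/9.
Indicial equation: r(r-1) + (2) r + (-4/9) = 0 -> roots r_1 = 1/3, r_2 = -4/3.
Take r = r_1 = 1/3. Let y(x) = x^r sum_{n>=0} a_n x^n with a_0 = 1.
Substitute y = x^r sum a_n x^n and match x^{r+n}. The recurrence is
  D(n) a_n + 3 a_{n-1} = 0,  where D(n) = (r+n)(r+n-1) + (2)(r+n) + (-4/9).
  a_n = -3 / D(n) * a_{n-1}.
Since the indicial polynomial factors as (r - r_1)(r - r_2), D(n) = (r_1 + n - r_1)(r_1 + n - r_2) = n(n + 5/3).
Evaluating step by step (a_0 = 1):
  n = 1: D(1) = 1(1 + 5/3) = 8/3; numerator = -3(1) = -3; a_1 = (-3)/(8/3) = -9/8
  n = 2: D(2) = 2(2 + 5/3) = 22/3; numerator = -3(-9/8) = 27/8; a_2 = (27/8)/(22/3) = 81/176
  n = 3: D(3) = 3(3 + 5/3) = 14; numerator = -3(81/176) = -243/176; a_3 = (-243/176)/(14) = -243/2464
  n = 4: D(4) = 4(4 + 5/3) = 68/3; numerator = -3(-243/2464) = 729/2464; a_4 = (729/2464)/(68/3) = 2187/167552

r = 1/3; a_0 = 1; a_1 = -9/8; a_2 = 81/176; a_3 = -243/2464; a_4 = 2187/167552


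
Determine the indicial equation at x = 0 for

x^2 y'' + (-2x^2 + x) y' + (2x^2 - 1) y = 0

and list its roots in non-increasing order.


Divide by x^2 to reach normal form y'' + P_1(x) y' + P_2(x) y = 0 with P_1(x) = -2 + 1/x and P_2(x) = 2 - 1/x^2.
x = 0 is a singular point because the y'-coefficient -2 + 1/x has a pole at x = 0 and the y-coefficient 2 - 1/x^2 has a pole at x = 0.
It is a regular singular point because x P_1(x) = p(x) = 1 - 2x and x^2 P_2(x) = q(x) = 2x^2 - 1 are polynomials, hence analytic at x = 0.
p(0) = 1,  q(0) = -1.
Indicial equation: r(r-1) + p(0) r + q(0) = 0, i.e. r^2 + (p(0) - 1) r + q(0) = 0, i.e. r^2 - 1 = 0.
Discriminant: (0)^2 - 4(-1) = 4, so r = (0 ± 2)/2.
Solving: r_1 = 1, r_2 = -1.

indicial: r^2 - 1 = 0; roots r_1 = 1, r_2 = -1


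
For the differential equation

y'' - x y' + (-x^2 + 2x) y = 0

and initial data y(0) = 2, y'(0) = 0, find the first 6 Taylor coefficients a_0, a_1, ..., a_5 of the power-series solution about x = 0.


Ansatz: y(x) = sum_{n>=0} a_n x^n, so y'(x) = sum_{n>=1} n a_n x^(n-1) and y''(x) = sum_{n>=2} n(n-1) a_n x^(n-2).
Substitute into P(x) y'' + Q(x) y' + R(x) y = 0 with P(x) = 1, Q(x) = -x, R(x) = -x^2 + 2x, and match powers of x.
Initial conditions: a_0 = 2, a_1 = 0.
Setting the coefficient of each power of x to zero and solving order by order (substituting the coefficients already found):
  x^0: 2 a_2 = 0  ->  a_2 = 0
  x^1: 6 a_3 - a_1 + 2 a_0 = 0  ->  6 a_3 = a_1 - 2 a_0 = -4  ->  a_3 = -2/3
  x^2: 12 a_4 - 2 a_2 + 2 a_1 - a_0 = 0  ->  12 a_4 = 2 a_2 - 2 a_1 + a_0 = 2  ->  a_4 = 1/6
  x^3: 20 a_5 - 3 a_3 + 2 a_2 - a_1 = 0  ->  20 a_5 = 3 a_3 - 2 a_2 + a_1 = -2  ->  a_5 = -1/10
Truncated series: y(x) = 2 - (2/3) x^3 + (1/6) x^4 - (1/10) x^5 + O(x^6).

a_0 = 2; a_1 = 0; a_2 = 0; a_3 = -2/3; a_4 = 1/6; a_5 = -1/10


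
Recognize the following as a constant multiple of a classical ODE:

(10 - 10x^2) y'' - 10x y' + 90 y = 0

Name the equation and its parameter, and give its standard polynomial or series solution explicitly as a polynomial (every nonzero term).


All three coefficients share the factor 10; dividing through by 10 gives  (1 - x^2) y'' - x y' + 9 y = 0.
This matches the Chebyshev equation (1 - x^2) y'' - x y' + n^2 y = 0 (note the -x y' term, not -2x y') with n^2 = 9, so n = 3; the polynomial solution is T_3(x).
With y = sum_k a_k x^k, matching x^k gives (k+2)(k+1) a_{k+2} = (k^2 - n^2) a_k = (k - 3)(k + 3) a_k. The right side vanishes at k = 3, so the series with the parity of 3 terminates at degree 3.
Standard normalization: leading coefficient of T_n is 2^(n-1), so a_3 = 2^2 = 4. Work downward with a_k = (k+1)(k+2) a_{k+2} / ((k - 3)(k + 3)):
  a_1 = (2)(3)(4) / ((1 - 3)(1 + 3)) = 24/(-8) = -3
Hence T_3(x) = 4 x^3 - 3 x.

T_3(x); series = 4 x^3 - 3 x


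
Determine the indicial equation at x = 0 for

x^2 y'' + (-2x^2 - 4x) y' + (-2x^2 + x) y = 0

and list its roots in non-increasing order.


Divide by x^2 to reach normal form y'' + P_1(x) y' + P_2(x) y = 0 with P_1(x) = -2 - 4/x and P_2(x) = -2 + 1/x.
x = 0 is a singular point because the y'-coefficient -2 - 4/x has a pole at x = 0 and the y-coefficient -2 + 1/x has a pole at x = 0.
It is a regular singular point because x P_1(x) = p(x) = -2x - 4 and x^2 P_2(x) = q(x) = -2x^2 + x are polynomials, hence analytic at x = 0.
p(0) = -4,  q(0) = 0.
Indicial equation: r(r-1) + p(0) r + q(0) = 0, i.e. r^2 + (p(0) - 1) r + q(0) = 0, i.e. r^2 - 5 r = 0.
Discriminant: (-5)^2 - 4(0) = 25, so r = (5 ± 5)/2.
Solving: r_1 = 5, r_2 = 0.

indicial: r^2 - 5 r = 0; roots r_1 = 5, r_2 = 0


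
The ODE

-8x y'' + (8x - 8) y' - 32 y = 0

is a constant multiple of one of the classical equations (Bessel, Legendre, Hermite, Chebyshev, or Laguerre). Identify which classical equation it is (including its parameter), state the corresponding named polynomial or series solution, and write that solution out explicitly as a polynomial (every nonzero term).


All three coefficients share the factor -8; dividing through by -8 gives  x y'' + (1 - x) y' + 4 y = 0.
This matches the Laguerre equation x y'' + (1 - x) y' + n y = 0 with n = 4; the polynomial solution is L_4(x).
With y = sum_k a_k x^k, matching x^k gives (k+1)k a_{k+1} + (k+1) a_{k+1} - k a_k + n a_k = 0, i.e. (k+1)^2 a_{k+1} = (k - n) a_k = (k - 4) a_k. The right side vanishes at k = 4, so the series terminates at degree 4.
Standard normalization L_n(0) = 1 gives a_0 = 1. Work upward with a_{k+1} = (k - 4) a_k / (k+1)^2:
  a_1 = (0 - 4)(1) / 1^2 = -4/1 = -4
  a_2 = (1 - 4)(-4) / 2^2 = 12/4 = 3
  a_3 = (2 - 4)(3) / 3^2 = -6/9 = -2/3
  a_4 = (3 - 4)(-2/3) / 4^2 = (2/3)/16 = 1/24
Hence L_4(x) = x^4/24 - 2 x^3/3 + 3 x^2 - 4 x + 1.

L_4(x); series = x^4/24 - 2 x^3/3 + 3 x^2 - 4 x + 1


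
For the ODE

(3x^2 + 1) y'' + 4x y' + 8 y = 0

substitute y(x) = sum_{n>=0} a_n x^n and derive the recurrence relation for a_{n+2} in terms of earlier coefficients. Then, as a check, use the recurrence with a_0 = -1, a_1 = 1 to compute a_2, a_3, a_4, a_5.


Substitute y = sum_n a_n x^n.
(1 + 3 x^2) y'' contributes (n+2)(n+1) a_{n+2} + 3 n(n-1) a_n at x^n.
4 x y'(x) contributes 4 n a_n at x^n.
8 y(x) contributes 8 a_n at x^n.
Matching x^n: (n+2)(n+1) a_{n+2} + (3 n(n-1) + 4 n + 8) a_n = 0.
Thus a_{n+2} = (-3 n(n-1) - 4 n - 8) / ((n+1)(n+2)) * a_n.

Check with a_0 = -1, a_1 = 1 (apply the recurrence for n = 0, 1, 2, 3): a_0 = -1, a_1 = 1, a_2 = 4, a_3 = -2, a_4 = -22/3, a_5 = 19/5.

a_(n+2) = (-3 n(n-1) - 4 n - 8) / ((n+1)(n+2)) * a_n; check: a_0 = -1, a_1 = 1, a_2 = 4, a_3 = -2, a_4 = -22/3, a_5 = 19/5


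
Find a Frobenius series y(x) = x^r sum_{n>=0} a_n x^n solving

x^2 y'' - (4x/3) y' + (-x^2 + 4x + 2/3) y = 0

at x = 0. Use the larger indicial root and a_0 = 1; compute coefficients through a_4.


Write in Frobenius form y'' + (p(x)/x) y' + (q(x)/x^2) y = 0:
  p(x) = -4/3,  q(x) = -x^2 + 4x + 2/3.
Indicial equation: r(r-1) + (-4/3) r + (2/3) = 0 -> roots r_1 = 2, r_2 = 1/3.
Take r = r_1 = 2. Let y(x) = x^r sum_{n>=0} a_n x^n with a_0 = 1.
Substitute y = x^r sum a_n x^n and match x^{r+n}. The recurrence is
  D(n) a_n + 4 a_{n-1} - 1 a_{n-2} = 0,  where D(n) = (r+n)(r+n-1) + (-4/3)(r+n) + (2/3).
  a_n = [-4 a_{n-1} + 1 a_{n-2}] / D(n).
Since the indicial polynomial factors as (r - r_1)(r - r_2), D(n) = (r_1 + n - r_1)(r_1 + n - r_2) = n(n + 5/3).
Evaluating step by step (a_0 = 1):
  n = 1: D(1) = 1(1 + 5/3) = 8/3; numerator = -4(1) = -4; a_1 = (-4)/(8/3) = -3/2
  n = 2: D(2) = 2(2 + 5/3) = 22/3; numerator = -4(-3/2) + 1(1) = 7; a_2 = (7)/(22/3) = 21/22
  n = 3: D(3) = 3(3 + 5/3) = 14; numerator = -4(21/22) + 1(-3/2) = -117/22; a_3 = (-117/22)/(14) = -117/308
  n = 4: D(4) = 4(4 + 5/3) = 68/3; numerator = -4(-117/308) + 1(21/22) = 381/154; a_4 = (381/154)/(68/3) = 1143/10472

r = 2; a_0 = 1; a_1 = -3/2; a_2 = 21/22; a_3 = -117/308; a_4 = 1143/10472


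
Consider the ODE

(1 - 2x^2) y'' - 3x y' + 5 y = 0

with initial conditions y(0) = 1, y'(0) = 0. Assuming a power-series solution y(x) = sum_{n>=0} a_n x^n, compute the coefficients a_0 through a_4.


Ansatz: y(x) = sum_{n>=0} a_n x^n, so y'(x) = sum_{n>=1} n a_n x^(n-1) and y''(x) = sum_{n>=2} n(n-1) a_n x^(n-2).
Substitute into P(x) y'' + Q(x) y' + R(x) y = 0 with P(x) = 1 - 2x^2, Q(x) = -3x, R(x) = 5, and match powers of x.
Initial conditions: a_0 = 1, a_1 = 0.
Setting the coefficient of each power of x to zero and solving order by order (substituting the coefficients already found):
  x^0: 2 a_2 + 5 a_0 = 0  ->  2 a_2 = -5 a_0 = -5  ->  a_2 = -5/2
  x^1: 6 a_3 + 2 a_1 = 0  ->  6 a_3 = -2 a_1 = 0  ->  a_3 = 0
  x^2: 12 a_4 - 5 a_2 = 0  ->  12 a_4 = 5 a_2 = -25/2  ->  a_4 = -25/24
Truncated series: y(x) = 1 - (5/2) x^2 - (25/24) x^4 + O(x^5).

a_0 = 1; a_1 = 0; a_2 = -5/2; a_3 = 0; a_4 = -25/24


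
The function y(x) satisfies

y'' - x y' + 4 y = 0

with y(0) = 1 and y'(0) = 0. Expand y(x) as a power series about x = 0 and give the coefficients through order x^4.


Ansatz: y(x) = sum_{n>=0} a_n x^n, so y'(x) = sum_{n>=1} n a_n x^(n-1) and y''(x) = sum_{n>=2} n(n-1) a_n x^(n-2).
Substitute into P(x) y'' + Q(x) y' + R(x) y = 0 with P(x) = 1, Q(x) = -x, R(x) = 4, and match powers of x.
Initial conditions: a_0 = 1, a_1 = 0.
Setting the coefficient of each power of x to zero and solving order by order (substituting the coefficients already found):
  x^0: 2 a_2 + 4 a_0 = 0  ->  2 a_2 = -4 a_0 = -4  ->  a_2 = -2
  x^1: 6 a_3 + 3 a_1 = 0  ->  6 a_3 = -3 a_1 = 0  ->  a_3 = 0
  x^2: 12 a_4 + 2 a_2 = 0  ->  12 a_4 = -2 a_2 = 4  ->  a_4 = 1/3
Truncated series: y(x) = 1 - 2 x^2 + (1/3) x^4 + O(x^5).

a_0 = 1; a_1 = 0; a_2 = -2; a_3 = 0; a_4 = 1/3


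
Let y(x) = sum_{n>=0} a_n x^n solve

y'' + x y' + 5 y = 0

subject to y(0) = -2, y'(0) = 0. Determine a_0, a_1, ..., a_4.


Ansatz: y(x) = sum_{n>=0} a_n x^n, so y'(x) = sum_{n>=1} n a_n x^(n-1) and y''(x) = sum_{n>=2} n(n-1) a_n x^(n-2).
Substitute into P(x) y'' + Q(x) y' + R(x) y = 0 with P(x) = 1, Q(x) = x, R(x) = 5, and match powers of x.
Initial conditions: a_0 = -2, a_1 = 0.
Setting the coefficient of each power of x to zero and solving order by order (substituting the coefficients already found):
  x^0: 2 a_2 + 5 a_0 = 0  ->  2 a_2 = -5 a_0 = 10  ->  a_2 = 5
  x^1: 6 a_3 + 6 a_1 = 0  ->  6 a_3 = -6 a_1 = 0  ->  a_3 = 0
  x^2: 12 a_4 + 7 a_2 = 0  ->  12 a_4 = -7 a_2 = -35  ->  a_4 = -35/12
Truncated series: y(x) = -2 + 5 x^2 - (35/12) x^4 + O(x^5).

a_0 = -2; a_1 = 0; a_2 = 5; a_3 = 0; a_4 = -35/12


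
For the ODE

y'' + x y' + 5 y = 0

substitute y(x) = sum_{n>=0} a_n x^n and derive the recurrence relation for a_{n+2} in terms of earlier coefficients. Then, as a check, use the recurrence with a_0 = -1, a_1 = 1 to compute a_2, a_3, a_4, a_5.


Substitute y = sum_n a_n x^n.
y''(x) has coefficient (n+2)(n+1) a_{n+2} at x^n;
x y'(x) has coefficient n a_n at x^n (shift);
5 y(x) has coefficient 5 a_n at x^n.
Matching x^n: (n+2)(n+1) a_{n+2} + (n + 5) a_n = 0.
Thus a_{n+2} = (-n - 5) / ((n+1)(n+2)) * a_n.

Check with a_0 = -1, a_1 = 1 (apply the recurrence for n = 0, 1, 2, 3): a_0 = -1, a_1 = 1, a_2 = 5/2, a_3 = -1, a_4 = -35/24, a_5 = 2/5.

a_(n+2) = (-n - 5) / ((n+1)(n+2)) * a_n; check: a_0 = -1, a_1 = 1, a_2 = 5/2, a_3 = -1, a_4 = -35/24, a_5 = 2/5


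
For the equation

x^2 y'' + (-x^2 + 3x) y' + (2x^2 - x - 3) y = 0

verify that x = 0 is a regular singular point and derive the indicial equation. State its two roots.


Divide by x^2 to reach normal form y'' + P_1(x) y' + P_2(x) y = 0 with P_1(x) = -1 + 3/x and P_2(x) = 2 - 1/x - 3/x^2.
x = 0 is a singular point because the y'-coefficient -1 + 3/x has a pole at x = 0 and the y-coefficient 2 - 1/x - 3/x^2 has a pole at x = 0.
It is a regular singular point because x P_1(x) = p(x) = 3 - x and x^2 P_2(x) = q(x) = 2x^2 - x - 3 are polynomials, hence analytic at x = 0.
p(0) = 3,  q(0) = -3.
Indicial equation: r(r-1) + p(0) r + q(0) = 0, i.e. r^2 + (p(0) - 1) r + q(0) = 0, i.e. r^2 + 2 r - 3 = 0.
Discriminant: (2)^2 - 4(-3) = 16, so r = (-2 ± 4)/2.
Solving: r_1 = 1, r_2 = -3.

indicial: r^2 + 2 r - 3 = 0; roots r_1 = 1, r_2 = -3


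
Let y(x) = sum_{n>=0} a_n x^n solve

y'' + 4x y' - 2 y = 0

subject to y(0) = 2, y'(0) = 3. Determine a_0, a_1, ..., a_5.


Ansatz: y(x) = sum_{n>=0} a_n x^n, so y'(x) = sum_{n>=1} n a_n x^(n-1) and y''(x) = sum_{n>=2} n(n-1) a_n x^(n-2).
Substitute into P(x) y'' + Q(x) y' + R(x) y = 0 with P(x) = 1, Q(x) = 4x, R(x) = -2, and match powers of x.
Initial conditions: a_0 = 2, a_1 = 3.
Setting the coefficient of each power of x to zero and solving order by order (substituting the coefficients already found):
  x^0: 2 a_2 - 2 a_0 = 0  ->  2 a_2 = 2 a_0 = 4  ->  a_2 = 2
  x^1: 6 a_3 + 2 a_1 = 0  ->  6 a_3 = -2 a_1 = -6  ->  a_3 = -1
  x^2: 12 a_4 + 6 a_2 = 0  ->  12 a_4 = -6 a_2 = -12  ->  a_4 = -1
  x^3: 20 a_5 + 10 a_3 = 0  ->  20 a_5 = -10 a_3 = 10  ->  a_5 = 1/2
Truncated series: y(x) = 2 + 3 x + 2 x^2 - x^3 - x^4 + (1/2) x^5 + O(x^6).

a_0 = 2; a_1 = 3; a_2 = 2; a_3 = -1; a_4 = -1; a_5 = 1/2


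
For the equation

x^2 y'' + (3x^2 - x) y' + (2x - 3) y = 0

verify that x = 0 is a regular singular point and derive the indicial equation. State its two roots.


Divide by x^2 to reach normal form y'' + P_1(x) y' + P_2(x) y = 0 with P_1(x) = 3 - 1/x and P_2(x) = 2/x - 3/x^2.
x = 0 is a singular point because the y'-coefficient 3 - 1/x has a pole at x = 0 and the y-coefficient 2/x - 3/x^2 has a pole at x = 0.
It is a regular singular point because x P_1(x) = p(x) = 3x - 1 and x^2 P_2(x) = q(x) = 2x - 3 are polynomials, hence analytic at x = 0.
p(0) = -1,  q(0) = -3.
Indicial equation: r(r-1) + p(0) r + q(0) = 0, i.e. r^2 + (p(0) - 1) r + q(0) = 0, i.e. r^2 - 2 r - 3 = 0.
Discriminant: (-2)^2 - 4(-3) = 16, so r = (2 ± 4)/2.
Solving: r_1 = 3, r_2 = -1.

indicial: r^2 - 2 r - 3 = 0; roots r_1 = 3, r_2 = -1


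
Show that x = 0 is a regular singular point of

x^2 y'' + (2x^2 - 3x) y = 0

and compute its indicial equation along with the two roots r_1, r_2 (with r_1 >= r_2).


Divide by x^2 to reach normal form y'' + P_1(x) y' + P_2(x) y = 0 with P_1(x) = 0 and P_2(x) = 2 - 3/x.
x = 0 is a singular point because the y-coefficient 2 - 3/x has a pole at x = 0.
It is a regular singular point because x P_1(x) = p(x) = 0 and x^2 P_2(x) = q(x) = 2x^2 - 3x are polynomials, hence analytic at x = 0.
p(0) = 0,  q(0) = 0.
Indicial equation: r(r-1) + p(0) r + q(0) = 0, i.e. r^2 + (p(0) - 1) r + q(0) = 0, i.e. r^2 - 1 r = 0.
Discriminant: (-1)^2 - 4(0) = 1, so r = (1 ± 1)/2.
Solving: r_1 = 1, r_2 = 0.

indicial: r^2 - 1 r = 0; roots r_1 = 1, r_2 = 0


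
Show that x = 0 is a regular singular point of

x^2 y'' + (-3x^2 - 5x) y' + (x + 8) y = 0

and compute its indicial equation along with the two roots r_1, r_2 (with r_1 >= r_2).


Divide by x^2 to reach normal form y'' + P_1(x) y' + P_2(x) y = 0 with P_1(x) = -3 - 5/x and P_2(x) = 1/x + 8/x^2.
x = 0 is a singular point because the y'-coefficient -3 - 5/x has a pole at x = 0 and the y-coefficient 1/x + 8/x^2 has a pole at x = 0.
It is a regular singular point because x P_1(x) = p(x) = -3x - 5 and x^2 P_2(x) = q(x) = x + 8 are polynomials, hence analytic at x = 0.
p(0) = -5,  q(0) = 8.
Indicial equation: r(r-1) + p(0) r + q(0) = 0, i.e. r^2 + (p(0) - 1) r + q(0) = 0, i.e. r^2 - 6 r + 8 = 0.
Discriminant: (-6)^2 - 4(8) = 4, so r = (6 ± 2)/2.
Solving: r_1 = 4, r_2 = 2.

indicial: r^2 - 6 r + 8 = 0; roots r_1 = 4, r_2 = 2


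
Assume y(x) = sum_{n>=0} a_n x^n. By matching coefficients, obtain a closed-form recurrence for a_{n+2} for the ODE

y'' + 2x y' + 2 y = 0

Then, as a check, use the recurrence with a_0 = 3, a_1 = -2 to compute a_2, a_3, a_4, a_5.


Substitute y = sum_n a_n x^n.
y''(x) has coefficient (n+2)(n+1) a_{n+2} at x^n;
2 x y'(x) has coefficient 2 n a_n at x^n (shift);
2 y(x) has coefficient 2 a_n at x^n.
Matching x^n: (n+2)(n+1) a_{n+2} + (2n + 2) a_n = 0.
Thus a_{n+2} = (-2n - 2) / ((n+1)(n+2)) * a_n.

Check with a_0 = 3, a_1 = -2 (apply the recurrence for n = 0, 1, 2, 3): a_0 = 3, a_1 = -2, a_2 = -3, a_3 = 4/3, a_4 = 3/2, a_5 = -8/15.

a_(n+2) = (-2n - 2) / ((n+1)(n+2)) * a_n; check: a_0 = 3, a_1 = -2, a_2 = -3, a_3 = 4/3, a_4 = 3/2, a_5 = -8/15


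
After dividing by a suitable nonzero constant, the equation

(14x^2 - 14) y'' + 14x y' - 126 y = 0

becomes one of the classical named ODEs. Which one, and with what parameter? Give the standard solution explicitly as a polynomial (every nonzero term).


All three coefficients share the factor -14; dividing through by -14 gives  (1 - x^2) y'' - x y' + 9 y = 0.
This matches the Chebyshev equation (1 - x^2) y'' - x y' + n^2 y = 0 (note the -x y' term, not -2x y') with n^2 = 9, so n = 3; the polynomial solution is T_3(x).
With y = sum_k a_k x^k, matching x^k gives (k+2)(k+1) a_{k+2} = (k^2 - n^2) a_k = (k - 3)(k + 3) a_k. The right side vanishes at k = 3, so the series with the parity of 3 terminates at degree 3.
Standard normalization: leading coefficient of T_n is 2^(n-1), so a_3 = 2^2 = 4. Work downward with a_k = (k+1)(k+2) a_{k+2} / ((k - 3)(k + 3)):
  a_1 = (2)(3)(4) / ((1 - 3)(1 + 3)) = 24/(-8) = -3
Hence T_3(x) = 4 x^3 - 3 x.

T_3(x); series = 4 x^3 - 3 x


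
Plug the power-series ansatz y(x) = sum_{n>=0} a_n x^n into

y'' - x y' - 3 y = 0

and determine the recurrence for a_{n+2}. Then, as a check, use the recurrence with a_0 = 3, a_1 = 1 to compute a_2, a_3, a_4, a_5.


Substitute y = sum_n a_n x^n.
y''(x) has coefficient (n+2)(n+1) a_{n+2} at x^n;
-x y'(x) has coefficient -n a_n at x^n (shift);
-3 y(x) has coefficient -3 a_n at x^n.
Matching x^n: (n+2)(n+1) a_{n+2} + (-n - 3) a_n = 0.
Thus a_{n+2} = (n + 3) / ((n+1)(n+2)) * a_n.

Check with a_0 = 3, a_1 = 1 (apply the recurrence for n = 0, 1, 2, 3): a_0 = 3, a_1 = 1, a_2 = 9/2, a_3 = 2/3, a_4 = 15/8, a_5 = 1/5.

a_(n+2) = (n + 3) / ((n+1)(n+2)) * a_n; check: a_0 = 3, a_1 = 1, a_2 = 9/2, a_3 = 2/3, a_4 = 15/8, a_5 = 1/5


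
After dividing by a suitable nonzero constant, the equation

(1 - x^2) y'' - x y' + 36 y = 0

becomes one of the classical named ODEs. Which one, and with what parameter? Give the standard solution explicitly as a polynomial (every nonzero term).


The equation is already in a standard form:  (1 - x^2) y'' - x y' + 36 y = 0.
This matches the Chebyshev equation (1 - x^2) y'' - x y' + n^2 y = 0 (note the -x y' term, not -2x y') with n^2 = 36, so n = 6; the polynomial solution is T_6(x).
With y = sum_k a_k x^k, matching x^k gives (k+2)(k+1) a_{k+2} = (k^2 - n^2) a_k = (k - 6)(k + 6) a_k. The right side vanishes at k = 6, so the series with the parity of 6 terminates at degree 6.
Standard normalization: leading coefficient of T_n is 2^(n-1), so a_6 = 2^5 = 32. Work downward with a_k = (k+1)(k+2) a_{k+2} / ((k - 6)(k + 6)):
  a_4 = (5)(6)(32) / ((4 - 6)(4 + 6)) = 960/(-20) = -48
  a_2 = (3)(4)(-48) / ((2 - 6)(2 + 6)) = -576/(-32) = 18
  a_0 = (1)(2)(18) / ((0 - 6)(0 + 6)) = 36/(-36) = -1
Hence T_6(x) = 32 x^6 - 48 x^4 + 18 x^2 - 1.

T_6(x); series = 32 x^6 - 48 x^4 + 18 x^2 - 1


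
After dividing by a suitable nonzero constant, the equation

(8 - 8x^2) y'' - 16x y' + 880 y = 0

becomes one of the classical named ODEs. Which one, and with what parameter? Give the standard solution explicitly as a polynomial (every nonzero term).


All three coefficients share the factor 8; dividing through by 8 gives  (1 - x^2) y'' - 2x y' + 110 y = 0.
This matches the Legendre equation (1 - x^2) y'' - 2x y' + n(n+1) y = 0 (note the -2x y' term) with n(n+1) = 110, so n = 10; the polynomial solution is P_10(x).
With y = sum_k a_k x^k, matching x^k gives (k+2)(k+1) a_{k+2} = [k(k+1) - n(n+1)] a_k = (k - 10)(k + 11) a_k. The right side vanishes at k = 10, so the series with the parity of 10 terminates at degree 10.
Standard normalization (P_n(1) = 1): leading coefficient (2n)!/(2^n (n!)^2) = 2432902008176640000/(1024*13168189440000) = 46189/256, so a_10 = 46189/256. Work downward with a_k = (k+1)(k+2) a_{k+2} / ((k - 10)(k + 11)):
  a_8 = (9)(10)(46189/256) / ((8 - 10)(8 + 11)) = (2078505/128)/(-38) = -109395/256
  a_6 = (7)(8)(-109395/256) / ((6 - 10)(6 + 11)) = (-765765/32)/(-68) = 45045/128
  a_4 = (5)(6)(45045/128) / ((4 - 10)(4 + 11)) = (675675/64)/(-90) = -15015/128
  a_2 = (3)(4)(-15015/128) / ((2 - 10)(2 + 11)) = (-45045/32)/(-104) = 3465/256
  a_0 = (1)(2)(3465/256) / ((0 - 10)(0 + 11)) = (3465/128)/(-110) = -63/256
Hence P_10(x) = 46189 x^10/256 - 109395 x^8/256 + 45045 x^6/128 - 15015 x^4/128 + 3465 x^2/256 - 63/256.

P_10(x); series = 46189 x^10/256 - 109395 x^8/256 + 45045 x^6/128 - 15015 x^4/128 + 3465 x^2/256 - 63/256


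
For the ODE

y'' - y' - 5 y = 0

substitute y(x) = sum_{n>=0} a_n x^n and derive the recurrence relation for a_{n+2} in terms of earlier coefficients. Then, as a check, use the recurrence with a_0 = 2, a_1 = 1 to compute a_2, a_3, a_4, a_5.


Substitute y = sum_n a_n x^n.
y''(x) has coefficient (n+2)(n+1) a_{n+2} at x^n;
-y'(x) has coefficient -(n+1) a_{n+1} at x^n;
-5 y(x) has coefficient -5 a_n at x^n.
Matching x^n: (n+2)(n+1) a_{n+2} - (n+1) a_{n+1} - 5 a_n = 0.
Thus a_{n+2} = [(n+1) a_{n+1} + 5 a_n] / ((n+1)(n+2)).

Check with a_0 = 2, a_1 = 1 (apply the recurrence for n = 0, 1, 2, 3): a_0 = 2, a_1 = 1, a_2 = 11/2, a_3 = 8/3, a_4 = 71/24, a_5 = 151/120.

a_(n+2) = [(n+1) a_(n+1) + 5 a_n] / ((n+1)(n+2)); check: a_0 = 2, a_1 = 1, a_2 = 11/2, a_3 = 8/3, a_4 = 71/24, a_5 = 151/120


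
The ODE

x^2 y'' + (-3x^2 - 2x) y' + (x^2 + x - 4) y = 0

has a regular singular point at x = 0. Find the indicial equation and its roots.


Divide by x^2 to reach normal form y'' + P_1(x) y' + P_2(x) y = 0 with P_1(x) = -3 - 2/x and P_2(x) = 1 + 1/x - 4/x^2.
x = 0 is a singular point because the y'-coefficient -3 - 2/x has a pole at x = 0 and the y-coefficient 1 + 1/x - 4/x^2 has a pole at x = 0.
It is a regular singular point because x P_1(x) = p(x) = -3x - 2 and x^2 P_2(x) = q(x) = x^2 + x - 4 are polynomials, hence analytic at x = 0.
p(0) = -2,  q(0) = -4.
Indicial equation: r(r-1) + p(0) r + q(0) = 0, i.e. r^2 + (p(0) - 1) r + q(0) = 0, i.e. r^2 - 3 r - 4 = 0.
Discriminant: (-3)^2 - 4(-4) = 25, so r = (3 ± 5)/2.
Solving: r_1 = 4, r_2 = -1.

indicial: r^2 - 3 r - 4 = 0; roots r_1 = 4, r_2 = -1


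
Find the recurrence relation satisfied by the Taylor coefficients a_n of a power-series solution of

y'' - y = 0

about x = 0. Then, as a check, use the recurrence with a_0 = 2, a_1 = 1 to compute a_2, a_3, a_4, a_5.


Substitute y = sum_n a_n x^n into y'' + (const) y = 0.
y''(x) = sum_{n>=0} (n+2)(n+1) a_{n+2} x^n.
The ODE becomes sum_n [(n+2)(n+1) a_{n+2} - 1 a_n] x^n = 0.
Setting each coefficient to zero gives the recurrence:
  (n+2)(n+1) a_{n+2} - 1 a_n = 0,
  a_{n+2} = 1 / ((n+1)(n+2)) a_n.

Check with a_0 = 2, a_1 = 1 (apply the recurrence for n = 0, 1, 2, 3): a_0 = 2, a_1 = 1, a_2 = 1, a_3 = 1/6, a_4 = 1/12, a_5 = 1/120.

a_{n+2} = 1/((n+1)(n+2)) * a_n; check: a_0 = 2, a_1 = 1, a_2 = 1, a_3 = 1/6, a_4 = 1/12, a_5 = 1/120
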